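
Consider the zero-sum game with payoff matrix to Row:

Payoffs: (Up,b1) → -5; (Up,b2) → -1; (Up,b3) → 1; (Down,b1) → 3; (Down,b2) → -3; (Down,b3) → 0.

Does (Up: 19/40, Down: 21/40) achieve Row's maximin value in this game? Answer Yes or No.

Against b1 this mix gives (19/40)·(-5) + (21/40)·3 = -4/5.
Against b2 this mix gives (19/40)·(-1) + (21/40)·(-3) = -41/20.
Against b3 this mix gives (19/40)·1 + (21/40)·0 = 19/40.
Column will play b2, holding Row to -41/20. Shifting weight toward the row that does better against b2 would raise this floor (the equalizing mix achieves -9/5 against both b2 and b1), so the proposed strategy is not optimal.

No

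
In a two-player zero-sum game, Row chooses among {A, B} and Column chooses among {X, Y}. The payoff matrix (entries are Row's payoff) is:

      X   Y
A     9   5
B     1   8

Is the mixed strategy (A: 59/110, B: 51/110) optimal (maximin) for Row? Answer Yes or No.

Against X this mix gives (59/110)·9 + (51/110)·1 = 291/55.
Against Y this mix gives (59/110)·5 + (51/110)·8 = 703/110.
Column will play X, holding Row to 291/55. Shifting weight toward the row that does better against X would raise this floor (the equalizing mix achieves 67/11 against both X and Y), so the proposed strategy is not optimal.

No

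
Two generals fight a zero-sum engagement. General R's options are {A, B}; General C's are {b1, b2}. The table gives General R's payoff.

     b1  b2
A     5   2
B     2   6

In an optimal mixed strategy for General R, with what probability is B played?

3/7

Row minima: A → 2, B → 2; maximin = 2.
Column maxima: b1 → 5, b2 → 6; minimax = 5.
2 ≠ 5, so there is no saddle point; optimal play is mixed.
Let General R play A with probability p. Expected payoff against b1: 5p + 2(1−p) = 3p + 2; against b2: 2p + 6(1−p) = −4p + 6.
Setting these equal: 3p + 2 = −4p + 6 ⇒ 7p = 4 ⇒ p = 4/7, and the value is (3)·(4/7) + 2 = 26/7.
For General C: with q = P(b1), equating A's and B's payoffs gives 3q + 2 = −4q + 6 ⇒ q = 4/7.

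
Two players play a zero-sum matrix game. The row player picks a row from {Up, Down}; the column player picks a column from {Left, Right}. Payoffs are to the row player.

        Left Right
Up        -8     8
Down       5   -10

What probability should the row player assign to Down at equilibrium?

Row minima: Up → -8, Down → -10; maximin = -8.
Column maxima: Left → 5, Right → 8; minimax = 5.
-8 ≠ 5, so there is no saddle point; optimal play is mixed.
Let the row player play Up with probability p. Expected payoff against Left: (-8)p + 5(1−p) = −13p + 5; against Right: 8p + (-10)(1−p) = 18p − 10.
Setting these equal: −13p + 5 = 18p − 10 ⇒ −31p = -15 ⇒ p = 15/31, and the value is (-13)·(15/31) + 5 = -40/31.
For the column player: with q = P(Left), equating Up's and Down's payoffs gives −16q + 8 = 15q − 10 ⇒ q = 18/31.

16/31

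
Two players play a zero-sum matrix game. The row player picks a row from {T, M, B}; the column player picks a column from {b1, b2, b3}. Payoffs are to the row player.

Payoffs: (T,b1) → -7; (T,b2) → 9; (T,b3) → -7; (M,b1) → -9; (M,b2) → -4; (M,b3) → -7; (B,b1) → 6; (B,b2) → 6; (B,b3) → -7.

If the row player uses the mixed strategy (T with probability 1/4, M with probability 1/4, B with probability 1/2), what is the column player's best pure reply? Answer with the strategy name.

b3

If the column player plays b1, the row player's expected payoff is (1/4)·(-7) + (1/4)·(-9) + (1/2)·6 = -1.
If the column player plays b2, the row player's expected payoff is (1/4)·9 + (1/4)·(-4) + (1/2)·6 = 17/4.
If the column player plays b3, the row player's expected payoff is (1/4)·(-7) + (1/4)·(-7) + (1/2)·(-7) = -7.
The column player minimizes the row player's payoff; the smallest is -7, so the best response is b3.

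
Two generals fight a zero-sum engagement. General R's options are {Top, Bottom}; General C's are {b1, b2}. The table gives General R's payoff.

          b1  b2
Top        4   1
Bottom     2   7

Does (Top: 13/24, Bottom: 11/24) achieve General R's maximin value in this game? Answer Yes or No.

Against b1 this mix gives (13/24)·4 + (11/24)·2 = 37/12.
Against b2 this mix gives (13/24)·1 + (11/24)·7 = 15/4.
General C will play b1, holding General R to 37/12. Shifting weight toward the row that does better against b1 would raise this floor (the equalizing mix achieves 13/4 against both b1 and b2), so the proposed strategy is not optimal.

No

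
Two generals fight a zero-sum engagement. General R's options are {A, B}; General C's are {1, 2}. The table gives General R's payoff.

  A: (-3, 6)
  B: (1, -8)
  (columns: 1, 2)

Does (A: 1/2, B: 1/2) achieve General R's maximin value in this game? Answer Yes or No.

Yes

Against 1 this mix gives (1/2)·(-3) + (1/2)·1 = -1.
Against 2 this mix gives (1/2)·6 + (1/2)·(-8) = -1.
All of General C's active replies (1, 2) yield -1, and no column does worse for General R. The mix makes General C indifferent and guarantees -1, so it is optimal.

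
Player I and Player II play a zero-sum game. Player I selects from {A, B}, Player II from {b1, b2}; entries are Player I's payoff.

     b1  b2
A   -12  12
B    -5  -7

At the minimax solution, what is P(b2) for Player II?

7/26

Row minima: A → -12, B → -7; maximin = -7.
Column maxima: b1 → -5, b2 → 12; minimax = -5.
-7 ≠ -5, so there is no saddle point; optimal play is mixed.
Let Player I play A with probability p. Expected payoff against b1: (-12)p + (-5)(1−p) = −7p − 5; against b2: 12p + (-7)(1−p) = 19p − 7.
Setting these equal: −7p − 5 = 19p − 7 ⇒ −26p = -2 ⇒ p = 1/13, and the value is (-7)·(1/13) − 5 = -72/13.
For Player II: with q = P(b1), equating A's and B's payoffs gives −24q + 12 = 2q − 7 ⇒ q = 19/26.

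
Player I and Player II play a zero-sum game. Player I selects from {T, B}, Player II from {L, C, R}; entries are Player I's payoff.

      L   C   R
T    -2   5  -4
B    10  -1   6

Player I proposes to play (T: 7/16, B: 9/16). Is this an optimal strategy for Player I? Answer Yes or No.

Against L this mix gives (7/16)·(-2) + (9/16)·10 = 19/4.
Against C this mix gives (7/16)·5 + (9/16)·(-1) = 13/8.
Against R this mix gives (7/16)·(-4) + (9/16)·6 = 13/8.
All of Player II's active replies (C, R) yield 13/8, and no column does worse for Player I. The mix makes Player II indifferent and guarantees 13/8, so it is optimal.

Yes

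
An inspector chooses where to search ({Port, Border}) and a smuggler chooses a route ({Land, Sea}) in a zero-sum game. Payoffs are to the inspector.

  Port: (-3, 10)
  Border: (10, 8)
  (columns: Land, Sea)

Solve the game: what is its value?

124/15

Row minima: Port → -3, Border → 8; maximin = 8.
Column maxima: Land → 10, Sea → 10; minimax = 10.
8 ≠ 10, so there is no saddle point; optimal play is mixed.
Let the inspector play Port with probability p. Expected payoff against Land: (-3)p + 10(1−p) = −13p + 10; against Sea: 10p + 8(1−p) = 2p + 8.
Setting these equal: −13p + 10 = 2p + 8 ⇒ −15p = -2 ⇒ p = 2/15, and the value is (-13)·(2/15) + 10 = 124/15.
For the smuggler: with q = P(Land), equating Port's and Border's payoffs gives −13q + 10 = 2q + 8 ⇒ q = 2/15.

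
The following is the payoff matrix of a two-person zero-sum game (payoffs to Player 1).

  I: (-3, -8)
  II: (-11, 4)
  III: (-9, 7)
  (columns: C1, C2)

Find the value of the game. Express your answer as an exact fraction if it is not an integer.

Row minima: I → -8, II → -11, III → -9; maximin = -8.
Column maxima: C1 → -3, C2 → 7; minimax = -3.
-8 ≠ -3, so there is no saddle point; optimal play is mixed.
II is strictly dominated by III, so Player 1 never plays it.
On the remaining 2×2 (I, III vs C1, C2):
Let Player 1 play I with probability p. Expected payoff against C1: (-3)p + (-9)(1−p) = 6p − 9; against C2: (-8)p + 7(1−p) = −15p + 7.
Setting these equal: 6p − 9 = −15p + 7 ⇒ 21p = 16 ⇒ p = 16/21, and the value is (6)·(16/21) − 9 = -31/7.
For Player 2: with q = P(C1), equating I's and III's payoffs gives 5q − 8 = −16q + 7 ⇒ q = 5/7.

-31/7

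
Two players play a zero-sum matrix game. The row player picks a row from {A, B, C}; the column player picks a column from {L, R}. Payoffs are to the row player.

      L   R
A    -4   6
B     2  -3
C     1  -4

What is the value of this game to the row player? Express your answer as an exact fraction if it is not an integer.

0

Row minima: A → -4, B → -3, C → -4; maximin = -3.
Column maxima: L → 2, R → 6; minimax = 2.
-3 ≠ 2, so there is no saddle point; optimal play is mixed.
C is strictly dominated by B, so the row player never plays it.
On the remaining 2×2 (A, B vs L, R):
Let the row player play A with probability p. Expected payoff against L: (-4)p + 2(1−p) = −6p + 2; against R: 6p + (-3)(1−p) = 9p − 3.
Setting these equal: −6p + 2 = 9p − 3 ⇒ −15p = -5 ⇒ p = 1/3, and the value is (-6)·(1/3) + 2 = 0.
For the column player: with q = P(L), equating A's and B's payoffs gives −10q + 6 = 5q − 3 ⇒ q = 3/5.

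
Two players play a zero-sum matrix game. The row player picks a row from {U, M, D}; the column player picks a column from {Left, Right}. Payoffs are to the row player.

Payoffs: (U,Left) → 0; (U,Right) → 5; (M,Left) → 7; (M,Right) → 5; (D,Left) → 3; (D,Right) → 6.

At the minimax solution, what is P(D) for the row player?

Row minima: U → 0, M → 5, D → 3; maximin = 5.
Column maxima: Left → 7, Right → 6; minimax = 6.
5 ≠ 6, so there is no saddle point; optimal play is mixed.
U is strictly dominated by D, so the row player never plays it.
On the remaining 2×2 (M, D vs Left, Right):
Let the row player play M with probability p. Expected payoff against Left: 7p + 3(1−p) = 4p + 3; against Right: 5p + 6(1−p) = −p + 6.
Setting these equal: 4p + 3 = −p + 6 ⇒ 5p = 3 ⇒ p = 3/5, and the value is (4)·(3/5) + 3 = 27/5.
For the column player: with q = P(Left), equating M's and D's payoffs gives 2q + 5 = −3q + 6 ⇒ q = 1/5.

2/5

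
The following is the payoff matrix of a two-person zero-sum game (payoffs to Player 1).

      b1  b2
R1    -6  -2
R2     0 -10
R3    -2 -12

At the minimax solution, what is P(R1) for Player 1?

5/7

Row minima: R1 → -6, R2 → -10, R3 → -12; maximin = -6.
Column maxima: b1 → 0, b2 → -2; minimax = -2.
-6 ≠ -2, so there is no saddle point; optimal play is mixed.
R3 is strictly dominated by R2, so Player 1 never plays it.
On the remaining 2×2 (R1, R2 vs b1, b2):
Let Player 1 play R1 with probability p. Expected payoff against b1: (-6)p + 0(1−p) = −6p; against b2: (-2)p + (-10)(1−p) = 8p − 10.
Setting these equal: −6p = 8p − 10 ⇒ −14p = -10 ⇒ p = 5/7, and the value is (-6)·(5/7) = -30/7.
For Player 2: with q = P(b1), equating R1's and R2's payoffs gives −4q − 2 = 10q − 10 ⇒ q = 4/7.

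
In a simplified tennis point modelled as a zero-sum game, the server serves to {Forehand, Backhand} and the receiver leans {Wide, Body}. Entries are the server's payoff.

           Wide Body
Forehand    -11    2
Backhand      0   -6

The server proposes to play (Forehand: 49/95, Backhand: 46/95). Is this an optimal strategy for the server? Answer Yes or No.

Against Wide this mix gives (49/95)·(-11) + (46/95)·0 = -539/95.
Against Body this mix gives (49/95)·2 + (46/95)·(-6) = -178/95.
The receiver will play Wide, holding the server to -539/95. Shifting weight toward the row that does better against Wide would raise this floor (the equalizing mix achieves -66/19 against both Wide and Body), so the proposed strategy is not optimal.

No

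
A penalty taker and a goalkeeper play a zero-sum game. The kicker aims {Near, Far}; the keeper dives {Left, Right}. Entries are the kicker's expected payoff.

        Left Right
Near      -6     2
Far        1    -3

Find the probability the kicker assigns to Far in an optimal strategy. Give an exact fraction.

2/3

Row minima: Near → -6, Far → -3; maximin = -3.
Column maxima: Left → 1, Right → 2; minimax = 1.
-3 ≠ 1, so there is no saddle point; optimal play is mixed.
Let the kicker play Near with probability p. Expected payoff against Left: (-6)p + 1(1−p) = −7p + 1; against Right: 2p + (-3)(1−p) = 5p − 3.
Setting these equal: −7p + 1 = 5p − 3 ⇒ −12p = -4 ⇒ p = 1/3, and the value is (-7)·(1/3) + 1 = -4/3.
For the keeper: with q = P(Left), equating Near's and Far's payoffs gives −8q + 2 = 4q − 3 ⇒ q = 5/12.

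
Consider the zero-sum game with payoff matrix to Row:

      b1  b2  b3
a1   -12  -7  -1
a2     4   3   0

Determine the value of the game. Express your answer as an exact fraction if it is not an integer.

0

Row minima: a1 → -12, a2 → 0; maximin = 0.
Column maxima: b1 → 4, b2 → 3, b3 → 0; minimax = 0.
Since maximin = minimax = 0, there is a saddle point and the value is 0.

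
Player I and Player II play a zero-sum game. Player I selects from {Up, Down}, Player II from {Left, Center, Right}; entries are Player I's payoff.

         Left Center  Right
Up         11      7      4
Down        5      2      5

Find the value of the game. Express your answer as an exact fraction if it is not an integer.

Row minima: Up → 4, Down → 2; maximin = 4.
Column maxima: Left → 11, Center → 7, Right → 5; minimax = 5.
4 ≠ 5, so there is no saddle point; optimal play is mixed.
Left is strictly dominated by Center (it gives Player I strictly more in every row), so Player II never plays it.
On the remaining 2×2 (Up, Down vs Center, Right):
Let Player I play Up with probability p. Expected payoff against Center: 7p + 2(1−p) = 5p + 2; against Right: 4p + 5(1−p) = −p + 5.
Setting these equal: 5p + 2 = −p + 5 ⇒ 6p = 3 ⇒ p = 1/2, and the value is (5)·(1/2) + 2 = 9/2.
For Player II: with q = P(Center), equating Up's and Down's payoffs gives 3q + 4 = −3q + 5 ⇒ q = 1/6.

9/2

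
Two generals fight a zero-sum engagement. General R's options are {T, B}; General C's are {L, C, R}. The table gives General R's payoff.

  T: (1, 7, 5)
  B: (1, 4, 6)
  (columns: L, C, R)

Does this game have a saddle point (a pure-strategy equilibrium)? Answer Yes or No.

Yes

Row minima: T → 1, B → 1; maximin = 1.
Column maxima: L → 1, C → 7, R → 6; minimax = 1.
maximin = minimax = 1, so a saddle point exists.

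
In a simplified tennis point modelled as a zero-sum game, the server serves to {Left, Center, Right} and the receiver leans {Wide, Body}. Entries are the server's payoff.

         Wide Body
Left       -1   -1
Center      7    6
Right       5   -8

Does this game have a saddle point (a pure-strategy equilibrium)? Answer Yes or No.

Yes

Row minima: Left → -1, Center → 6, Right → -8; maximin = 6.
Column maxima: Wide → 7, Body → 6; minimax = 6.
maximin = minimax = 6, so a saddle point exists.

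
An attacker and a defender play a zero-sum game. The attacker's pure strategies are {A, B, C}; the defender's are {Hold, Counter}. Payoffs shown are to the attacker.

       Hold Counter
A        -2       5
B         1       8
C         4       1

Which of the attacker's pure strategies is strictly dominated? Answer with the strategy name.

A

B gives a strictly higher payoff than A against every column: 1 > -2, 8 > 5.
So A is strictly dominated and the attacker never plays it.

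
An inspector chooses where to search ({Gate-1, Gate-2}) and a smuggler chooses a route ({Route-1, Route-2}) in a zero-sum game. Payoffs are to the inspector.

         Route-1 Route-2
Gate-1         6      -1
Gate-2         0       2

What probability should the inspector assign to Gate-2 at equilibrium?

7/9

Row minima: Gate-1 → -1, Gate-2 → 0; maximin = 0.
Column maxima: Route-1 → 6, Route-2 → 2; minimax = 2.
0 ≠ 2, so there is no saddle point; optimal play is mixed.
Let the inspector play Gate-1 with probability p. Expected payoff against Route-1: 6p + 0(1−p) = 6p; against Route-2: (-1)p + 2(1−p) = −3p + 2.
Setting these equal: 6p = −3p + 2 ⇒ 9p = 2 ⇒ p = 2/9, and the value is (6)·(2/9) = 4/3.
For the smuggler: with q = P(Route-1), equating Gate-1's and Gate-2's payoffs gives 7q − 1 = −2q + 2 ⇒ q = 1/3.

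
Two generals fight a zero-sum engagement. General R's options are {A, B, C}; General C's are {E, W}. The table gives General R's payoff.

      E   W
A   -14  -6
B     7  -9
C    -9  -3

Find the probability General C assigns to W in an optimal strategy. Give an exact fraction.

Row minima: A → -14, B → -9, C → -9; maximin = -9.
Column maxima: E → 7, W → -3; minimax = -3.
-9 ≠ -3, so there is no saddle point; optimal play is mixed.
A is strictly dominated by C, so General R never plays it.
On the remaining 2×2 (B, C vs E, W):
Let General R play B with probability p. Expected payoff against E: 7p + (-9)(1−p) = 16p − 9; against W: (-9)p + (-3)(1−p) = −6p − 3.
Setting these equal: 16p − 9 = −6p − 3 ⇒ 22p = 6 ⇒ p = 3/11, and the value is (16)·(3/11) − 9 = -51/11.
For General C: with q = P(E), equating B's and C's payoffs gives 16q − 9 = −6q − 3 ⇒ q = 3/11.

8/11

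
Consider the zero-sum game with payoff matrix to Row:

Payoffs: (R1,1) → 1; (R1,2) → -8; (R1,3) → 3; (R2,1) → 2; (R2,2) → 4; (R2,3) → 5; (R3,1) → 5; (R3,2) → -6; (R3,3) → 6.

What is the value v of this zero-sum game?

Row minima: R1 → -8, R2 → 2, R3 → -6; maximin = 2.
Column maxima: 1 → 5, 2 → 4, 3 → 6; minimax = 4.
2 ≠ 4, so there is no saddle point; optimal play is mixed.
R1 is strictly dominated by R2, so Row never plays it.
3 is strictly dominated by 1 (it gives Row strictly more in every row), so Column never plays it.
On the remaining 2×2 (R2, R3 vs 1, 2):
Let Row play R2 with probability p. Expected payoff against 1: 2p + 5(1−p) = −3p + 5; against 2: 4p + (-6)(1−p) = 10p − 6.
Setting these equal: −3p + 5 = 10p − 6 ⇒ −13p = -11 ⇒ p = 11/13, and the value is (-3)·(11/13) + 5 = 32/13.
For Column: with q = P(1), equating R2's and R3's payoffs gives −2q + 4 = 11q − 6 ⇒ q = 10/13.

32/13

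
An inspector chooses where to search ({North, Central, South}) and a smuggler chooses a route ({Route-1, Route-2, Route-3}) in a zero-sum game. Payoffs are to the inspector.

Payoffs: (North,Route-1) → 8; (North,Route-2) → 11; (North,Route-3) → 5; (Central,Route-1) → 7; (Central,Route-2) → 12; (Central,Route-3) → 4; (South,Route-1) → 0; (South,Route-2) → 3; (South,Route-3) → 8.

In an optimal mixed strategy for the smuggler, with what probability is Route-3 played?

Row minima: North → 5, Central → 4, South → 0; maximin = 5.
Column maxima: Route-1 → 8, Route-2 → 12, Route-3 → 8; minimax = 8.
5 ≠ 8, so there is no saddle point; optimal play is mixed.
Route-2 is strictly dominated by Route-1 (it gives the inspector strictly more in every row), so the smuggler never plays it.
With Route-2 eliminated, Central is strictly dominated by North (North gives the inspector strictly more in every remaining column), so the inspector never plays it.
On the remaining 2×2 (North, South vs Route-1, Route-3):
Let the inspector play North with probability p. Expected payoff against Route-1: 8p + 0(1−p) = 8p; against Route-3: 5p + 8(1−p) = −3p + 8.
Setting these equal: 8p = −3p + 8 ⇒ 11p = 8 ⇒ p = 8/11, and the value is (8)·(8/11) = 64/11.
For the smuggler: with q = P(Route-1), equating North's and South's payoffs gives 3q + 5 = −8q + 8 ⇒ q = 3/11.

8/11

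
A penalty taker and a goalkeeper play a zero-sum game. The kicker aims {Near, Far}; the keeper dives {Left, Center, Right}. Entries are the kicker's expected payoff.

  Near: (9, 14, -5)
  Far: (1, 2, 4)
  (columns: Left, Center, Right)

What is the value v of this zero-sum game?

Row minima: Near → -5, Far → 1; maximin = 1.
Column maxima: Left → 9, Center → 14, Right → 4; minimax = 4.
1 ≠ 4, so there is no saddle point; optimal play is mixed.
Center is strictly dominated by Left (it gives the kicker strictly more in every row), so the keeper never plays it.
On the remaining 2×2 (Near, Far vs Left, Right):
Let the kicker play Near with probability p. Expected payoff against Left: 9p + 1(1−p) = 8p + 1; against Right: (-5)p + 4(1−p) = −9p + 4.
Setting these equal: 8p + 1 = −9p + 4 ⇒ 17p = 3 ⇒ p = 3/17, and the value is (8)·(3/17) + 1 = 41/17.
For the keeper: with q = P(Left), equating Near's and Far's payoffs gives 14q − 5 = −3q + 4 ⇒ q = 9/17.

41/17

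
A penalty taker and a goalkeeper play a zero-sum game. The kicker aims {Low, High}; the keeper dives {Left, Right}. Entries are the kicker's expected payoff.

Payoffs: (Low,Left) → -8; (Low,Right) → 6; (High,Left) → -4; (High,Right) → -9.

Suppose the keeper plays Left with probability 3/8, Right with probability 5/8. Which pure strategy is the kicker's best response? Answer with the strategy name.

Low

Expected payoff of Low: (3/8)·(-8) + (5/8)·6 = 3/4.
Expected payoff of High: (3/8)·(-4) + (5/8)·(-9) = -57/8.
The largest is 3/4, so the kicker's best response is Low.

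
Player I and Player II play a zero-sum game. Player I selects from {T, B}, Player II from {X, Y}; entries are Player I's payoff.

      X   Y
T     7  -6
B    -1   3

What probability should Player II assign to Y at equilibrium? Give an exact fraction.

Row minima: T → -6, B → -1; maximin = -1.
Column maxima: X → 7, Y → 3; minimax = 3.
-1 ≠ 3, so there is no saddle point; optimal play is mixed.
Let Player I play T with probability p. Expected payoff against X: 7p + (-1)(1−p) = 8p − 1; against Y: (-6)p + 3(1−p) = −9p + 3.
Setting these equal: 8p − 1 = −9p + 3 ⇒ 17p = 4 ⇒ p = 4/17, and the value is (8)·(4/17) − 1 = 15/17.
For Player II: with q = P(X), equating T's and B's payoffs gives 13q − 6 = −4q + 3 ⇒ q = 9/17.

8/17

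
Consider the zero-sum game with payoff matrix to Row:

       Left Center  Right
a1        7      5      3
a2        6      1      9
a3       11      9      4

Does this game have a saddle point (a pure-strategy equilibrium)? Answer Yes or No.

No

Row minima: a1 → 3, a2 → 1, a3 → 4; maximin = 4.
Column maxima: Left → 11, Center → 9, Right → 9; minimax = 9.
4 ≠ 9, so no pure-strategy equilibrium exists.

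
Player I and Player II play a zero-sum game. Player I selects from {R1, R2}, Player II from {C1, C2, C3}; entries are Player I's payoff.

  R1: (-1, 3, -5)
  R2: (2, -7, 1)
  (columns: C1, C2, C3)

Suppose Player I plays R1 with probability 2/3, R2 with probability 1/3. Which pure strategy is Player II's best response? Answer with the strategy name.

C3

If Player II plays C1, Player I's expected payoff is (2/3)·(-1) + (1/3)·2 = 0.
If Player II plays C2, Player I's expected payoff is (2/3)·3 + (1/3)·(-7) = -1/3.
If Player II plays C3, Player I's expected payoff is (2/3)·(-5) + (1/3)·1 = -3.
Player II minimizes Player I's payoff; the smallest is -3, so the best response is C3.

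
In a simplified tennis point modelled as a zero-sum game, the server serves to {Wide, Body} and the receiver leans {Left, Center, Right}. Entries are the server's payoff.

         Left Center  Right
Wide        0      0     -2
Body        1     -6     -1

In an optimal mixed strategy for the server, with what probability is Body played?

Row minima: Wide → -2, Body → -6; maximin = -2.
Column maxima: Left → 1, Center → 0, Right → -1; minimax = -1.
-2 ≠ -1, so there is no saddle point; optimal play is mixed.
Left is strictly dominated by Right (it gives the server strictly more in every row), so the receiver never plays it.
On the remaining 2×2 (Wide, Body vs Center, Right):
Let the server play Wide with probability p. Expected payoff against Center: 0p + (-6)(1−p) = 6p − 6; against Right: (-2)p + (-1)(1−p) = −p − 1.
Setting these equal: 6p − 6 = −p − 1 ⇒ 7p = 5 ⇒ p = 5/7, and the value is (6)·(5/7) − 6 = -12/7.
For the receiver: with q = P(Center), equating Wide's and Body's payoffs gives 2q − 2 = −5q − 1 ⇒ q = 1/7.

2/7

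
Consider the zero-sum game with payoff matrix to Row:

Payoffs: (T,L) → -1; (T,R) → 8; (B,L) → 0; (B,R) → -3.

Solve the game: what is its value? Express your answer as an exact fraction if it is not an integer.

-1/4

Row minima: T → -1, B → -3; maximin = -1.
Column maxima: L → 0, R → 8; minimax = 0.
-1 ≠ 0, so there is no saddle point; optimal play is mixed.
Let Row play T with probability p. Expected payoff against L: (-1)p + 0(1−p) = −p; against R: 8p + (-3)(1−p) = 11p − 3.
Setting these equal: −p = 11p − 3 ⇒ −12p = -3 ⇒ p = 1/4, and the value is (-1)·(1/4) = -1/4.
For Column: with q = P(L), equating T's and B's payoffs gives −9q + 8 = 3q − 3 ⇒ q = 11/12.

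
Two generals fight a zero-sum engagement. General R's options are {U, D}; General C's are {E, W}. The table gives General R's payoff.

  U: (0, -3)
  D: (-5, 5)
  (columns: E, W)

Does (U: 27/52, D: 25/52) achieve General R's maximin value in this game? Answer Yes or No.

No

Against E this mix gives (27/52)·0 + (25/52)·(-5) = -125/52.
Against W this mix gives (27/52)·(-3) + (25/52)·5 = 11/13.
General C will play E, holding General R to -125/52. Shifting weight toward the row that does better against E would raise this floor (the equalizing mix achieves -15/13 against both E and W), so the proposed strategy is not optimal.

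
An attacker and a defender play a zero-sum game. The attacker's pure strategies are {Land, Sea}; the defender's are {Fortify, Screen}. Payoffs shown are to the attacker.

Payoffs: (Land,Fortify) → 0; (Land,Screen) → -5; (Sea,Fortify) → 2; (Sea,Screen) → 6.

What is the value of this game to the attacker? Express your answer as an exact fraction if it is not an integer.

2

Row minima: Land → -5, Sea → 2; maximin = 2.
Column maxima: Fortify → 2, Screen → 6; minimax = 2.
Since maximin = minimax = 2, there is a saddle point and the value is 2.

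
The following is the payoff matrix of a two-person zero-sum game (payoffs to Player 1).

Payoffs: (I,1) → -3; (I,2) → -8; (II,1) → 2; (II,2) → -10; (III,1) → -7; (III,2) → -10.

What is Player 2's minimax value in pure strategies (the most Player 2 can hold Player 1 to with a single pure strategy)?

-8

Column maxima: 1 → 2, 2 → -8.
The smallest of these is -8.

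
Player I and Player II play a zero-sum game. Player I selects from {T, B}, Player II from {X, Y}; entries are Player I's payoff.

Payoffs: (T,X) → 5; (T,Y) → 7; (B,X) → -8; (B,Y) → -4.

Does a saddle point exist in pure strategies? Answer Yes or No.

Yes

Row minima: T → 5, B → -8; maximin = 5.
Column maxima: X → 5, Y → 7; minimax = 5.
maximin = minimax = 5, so a saddle point exists.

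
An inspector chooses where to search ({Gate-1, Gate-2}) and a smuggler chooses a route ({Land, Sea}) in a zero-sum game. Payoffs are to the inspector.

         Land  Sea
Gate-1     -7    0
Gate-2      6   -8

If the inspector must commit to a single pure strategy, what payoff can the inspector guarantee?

-7

Row minima: Gate-1 → -7, Gate-2 → -8.
The best of these is -7.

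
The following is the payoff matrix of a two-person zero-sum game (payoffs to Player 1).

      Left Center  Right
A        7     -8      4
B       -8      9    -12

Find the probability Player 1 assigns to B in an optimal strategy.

Row minima: A → -8, B → -12; maximin = -8.
Column maxima: Left → 7, Center → 9, Right → 4; minimax = 4.
-8 ≠ 4, so there is no saddle point; optimal play is mixed.
Left is strictly dominated by Right (it gives Player 1 strictly more in every row), so Player 2 never plays it.
On the remaining 2×2 (A, B vs Center, Right):
Let Player 1 play A with probability p. Expected payoff against Center: (-8)p + 9(1−p) = −17p + 9; against Right: 4p + (-12)(1−p) = 16p − 12.
Setting these equal: −17p + 9 = 16p − 12 ⇒ −33p = -21 ⇒ p = 7/11, and the value is (-17)·(7/11) + 9 = -20/11.
For Player 2: with q = P(Center), equating A's and B's payoffs gives −12q + 4 = 21q − 12 ⇒ q = 16/33.

4/11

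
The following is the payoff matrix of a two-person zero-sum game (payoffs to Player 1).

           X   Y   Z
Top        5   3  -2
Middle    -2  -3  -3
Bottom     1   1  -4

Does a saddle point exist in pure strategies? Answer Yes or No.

Row minima: Top → -2, Middle → -3, Bottom → -4; maximin = -2.
Column maxima: X → 5, Y → 3, Z → -2; minimax = -2.
maximin = minimax = -2, so a saddle point exists.

Yes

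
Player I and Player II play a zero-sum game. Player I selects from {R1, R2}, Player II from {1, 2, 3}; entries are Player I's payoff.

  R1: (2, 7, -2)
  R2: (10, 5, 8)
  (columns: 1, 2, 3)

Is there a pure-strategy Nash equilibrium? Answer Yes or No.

No

Row minima: R1 → -2, R2 → 5; maximin = 5.
Column maxima: 1 → 10, 2 → 7, 3 → 8; minimax = 7.
5 ≠ 7, so no pure-strategy equilibrium exists.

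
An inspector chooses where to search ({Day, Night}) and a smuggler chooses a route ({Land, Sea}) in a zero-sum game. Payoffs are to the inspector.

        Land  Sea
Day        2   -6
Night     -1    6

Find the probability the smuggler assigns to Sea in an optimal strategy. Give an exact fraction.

Row minima: Day → -6, Night → -1; maximin = -1.
Column maxima: Land → 2, Sea → 6; minimax = 2.
-1 ≠ 2, so there is no saddle point; optimal play is mixed.
Let the inspector play Day with probability p. Expected payoff against Land: 2p + (-1)(1−p) = 3p − 1; against Sea: (-6)p + 6(1−p) = −12p + 6.
Setting these equal: 3p − 1 = −12p + 6 ⇒ 15p = 7 ⇒ p = 7/15, and the value is (3)·(7/15) − 1 = 2/5.
For the smuggler: with q = P(Land), equating Day's and Night's payoffs gives 8q − 6 = −7q + 6 ⇒ q = 4/5.

1/5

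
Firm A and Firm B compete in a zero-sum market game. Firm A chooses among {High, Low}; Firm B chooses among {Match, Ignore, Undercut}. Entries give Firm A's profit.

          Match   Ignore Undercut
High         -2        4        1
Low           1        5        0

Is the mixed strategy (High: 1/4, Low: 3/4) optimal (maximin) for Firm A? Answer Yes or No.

Against Match this mix gives (1/4)·(-2) + (3/4)·1 = 1/4.
Against Ignore this mix gives (1/4)·4 + (3/4)·5 = 19/4.
Against Undercut this mix gives (1/4)·1 + (3/4)·0 = 1/4.
All of Firm B's active replies (Match, Undercut) yield 1/4, and no column does worse for Firm A. The mix makes Firm B indifferent and guarantees 1/4, so it is optimal.

Yes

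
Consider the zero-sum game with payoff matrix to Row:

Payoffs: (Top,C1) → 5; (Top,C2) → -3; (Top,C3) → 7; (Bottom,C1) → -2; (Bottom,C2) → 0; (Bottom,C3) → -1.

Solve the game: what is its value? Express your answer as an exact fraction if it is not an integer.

Row minima: Top → -3, Bottom → -2; maximin = -2.
Column maxima: C1 → 5, C2 → 0, C3 → 7; minimax = 0.
-2 ≠ 0, so there is no saddle point; optimal play is mixed.
C3 is strictly dominated by C1 (it gives Row strictly more in every row), so Column never plays it.
On the remaining 2×2 (Top, Bottom vs C1, C2):
Let Row play Top with probability p. Expected payoff against C1: 5p + (-2)(1−p) = 7p − 2; against C2: (-3)p + 0(1−p) = −3p.
Setting these equal: 7p − 2 = −3p ⇒ 10p = 2 ⇒ p = 1/5, and the value is (7)·(1/5) − 2 = -3/5.
For Column: with q = P(C1), equating Top's and Bottom's payoffs gives 8q − 3 = −2q ⇒ q = 3/10.

-3/5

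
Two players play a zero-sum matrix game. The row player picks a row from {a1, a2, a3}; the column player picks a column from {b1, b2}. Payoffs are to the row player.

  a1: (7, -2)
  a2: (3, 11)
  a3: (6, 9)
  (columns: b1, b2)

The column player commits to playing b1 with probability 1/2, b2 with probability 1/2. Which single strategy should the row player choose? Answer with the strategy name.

Expected payoff of a1: (1/2)·7 + (1/2)·(-2) = 5/2.
Expected payoff of a2: (1/2)·3 + (1/2)·11 = 7.
Expected payoff of a3: (1/2)·6 + (1/2)·9 = 15/2.
The largest is 15/2, so the row player's best response is a3.

a3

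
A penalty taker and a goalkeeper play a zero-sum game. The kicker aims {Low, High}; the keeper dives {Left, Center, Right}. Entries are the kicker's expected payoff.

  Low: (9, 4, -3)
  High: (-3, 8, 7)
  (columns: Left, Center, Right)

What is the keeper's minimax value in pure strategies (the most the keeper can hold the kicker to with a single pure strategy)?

Column maxima: Left → 9, Center → 8, Right → 7.
The smallest of these is 7.

7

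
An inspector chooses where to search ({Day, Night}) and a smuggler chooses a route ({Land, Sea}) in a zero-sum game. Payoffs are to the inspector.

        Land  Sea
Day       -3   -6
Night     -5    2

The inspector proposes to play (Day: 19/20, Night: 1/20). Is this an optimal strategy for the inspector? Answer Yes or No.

Against Land this mix gives (19/20)·(-3) + (1/20)·(-5) = -31/10.
Against Sea this mix gives (19/20)·(-6) + (1/20)·2 = -28/5.
The smuggler will play Sea, holding the inspector to -28/5. Shifting weight toward the row that does better against Sea would raise this floor (the equalizing mix achieves -18/5 against both Sea and Land), so the proposed strategy is not optimal.

No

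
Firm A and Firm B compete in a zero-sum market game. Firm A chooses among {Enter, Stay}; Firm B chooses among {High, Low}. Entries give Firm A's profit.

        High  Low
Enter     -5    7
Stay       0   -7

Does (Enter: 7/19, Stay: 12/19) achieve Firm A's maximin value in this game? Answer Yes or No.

Yes

Against High this mix gives (7/19)·(-5) + (12/19)·0 = -35/19.
Against Low this mix gives (7/19)·7 + (12/19)·(-7) = -35/19.
All of Firm B's active replies (High, Low) yield -35/19, and no column does worse for Firm A. The mix makes Firm B indifferent and guarantees -35/19, so it is optimal.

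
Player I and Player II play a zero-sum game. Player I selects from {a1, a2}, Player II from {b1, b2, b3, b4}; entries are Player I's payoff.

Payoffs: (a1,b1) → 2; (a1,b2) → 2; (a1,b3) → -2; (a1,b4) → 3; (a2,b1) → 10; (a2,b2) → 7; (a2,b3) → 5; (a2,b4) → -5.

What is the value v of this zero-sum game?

Row minima: a1 → -2, a2 → -5; maximin = -2.
Column maxima: b1 → 10, b2 → 7, b3 → 5, b4 → 3; minimax = 3.
-2 ≠ 3, so there is no saddle point; optimal play is mixed.
b1 is strictly dominated by b3 (it gives Player I strictly more in every row), so Player II never plays it.
b2 is strictly dominated by b3 (it gives Player I strictly more in every row), so Player II never plays it.
On the remaining 2×2 (a1, a2 vs b3, b4):
Let Player I play a1 with probability p. Expected payoff against b3: (-2)p + 5(1−p) = −7p + 5; against b4: 3p + (-5)(1−p) = 8p − 5.
Setting these equal: −7p + 5 = 8p − 5 ⇒ −15p = -10 ⇒ p = 2/3, and the value is (-7)·(2/3) + 5 = 1/3.
For Player II: with q = P(b3), equating a1's and a2's payoffs gives −5q + 3 = 10q − 5 ⇒ q = 8/15.

1/3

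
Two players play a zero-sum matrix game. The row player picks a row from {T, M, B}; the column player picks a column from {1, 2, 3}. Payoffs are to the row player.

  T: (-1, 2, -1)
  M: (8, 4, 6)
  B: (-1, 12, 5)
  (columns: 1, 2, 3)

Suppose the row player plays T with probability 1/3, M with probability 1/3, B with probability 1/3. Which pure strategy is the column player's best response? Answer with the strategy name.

1

If the column player plays 1, the row player's expected payoff is (1/3)·(-1) + (1/3)·8 + (1/3)·(-1) = 2.
If the column player plays 2, the row player's expected payoff is (1/3)·2 + (1/3)·4 + (1/3)·12 = 6.
If the column player plays 3, the row player's expected payoff is (1/3)·(-1) + (1/3)·6 + (1/3)·5 = 10/3.
The column player minimizes the row player's payoff; the smallest is 2, so the best response is 1.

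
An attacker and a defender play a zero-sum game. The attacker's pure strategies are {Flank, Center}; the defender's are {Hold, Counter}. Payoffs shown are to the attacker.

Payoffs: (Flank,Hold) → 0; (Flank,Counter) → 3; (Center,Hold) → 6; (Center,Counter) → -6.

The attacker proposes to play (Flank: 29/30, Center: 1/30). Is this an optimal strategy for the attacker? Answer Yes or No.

No

Against Hold this mix gives (29/30)·0 + (1/30)·6 = 1/5.
Against Counter this mix gives (29/30)·3 + (1/30)·(-6) = 27/10.
The defender will play Hold, holding the attacker to 1/5. Shifting weight toward the row that does better against Hold would raise this floor (the equalizing mix achieves 6/5 against both Hold and Counter), so the proposed strategy is not optimal.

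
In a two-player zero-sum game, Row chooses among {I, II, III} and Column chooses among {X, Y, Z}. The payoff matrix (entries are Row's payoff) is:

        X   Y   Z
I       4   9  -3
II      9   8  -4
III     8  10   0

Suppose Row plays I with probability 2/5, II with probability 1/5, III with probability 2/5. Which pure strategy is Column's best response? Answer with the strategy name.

Z

If Column plays X, Row's expected payoff is (2/5)·4 + (1/5)·9 + (2/5)·8 = 33/5.
If Column plays Y, Row's expected payoff is (2/5)·9 + (1/5)·8 + (2/5)·10 = 46/5.
If Column plays Z, Row's expected payoff is (2/5)·(-3) + (1/5)·(-4) + (2/5)·0 = -2.
Column minimizes Row's payoff; the smallest is -2, so the best response is Z.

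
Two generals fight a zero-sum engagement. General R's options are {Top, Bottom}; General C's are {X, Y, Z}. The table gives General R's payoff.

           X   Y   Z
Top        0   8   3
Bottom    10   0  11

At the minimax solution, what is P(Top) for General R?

Row minima: Top → 0, Bottom → 0; maximin = 0.
Column maxima: X → 10, Y → 8, Z → 11; minimax = 8.
0 ≠ 8, so there is no saddle point; optimal play is mixed.
Z is strictly dominated by X (it gives General R strictly more in every row), so General C never plays it.
On the remaining 2×2 (Top, Bottom vs X, Y):
Let General R play Top with probability p. Expected payoff against X: 0p + 10(1−p) = −10p + 10; against Y: 8p + 0(1−p) = 8p.
Setting these equal: −10p + 10 = 8p ⇒ −18p = -10 ⇒ p = 5/9, and the value is (-10)·(5/9) + 10 = 40/9.
For General C: with q = P(X), equating Top's and Bottom's payoffs gives −8q + 8 = 10q ⇒ q = 4/9.

5/9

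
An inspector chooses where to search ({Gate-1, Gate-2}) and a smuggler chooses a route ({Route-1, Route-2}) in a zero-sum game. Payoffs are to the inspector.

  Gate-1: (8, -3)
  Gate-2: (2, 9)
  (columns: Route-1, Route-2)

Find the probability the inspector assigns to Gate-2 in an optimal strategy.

Row minima: Gate-1 → -3, Gate-2 → 2; maximin = 2.
Column maxima: Route-1 → 8, Route-2 → 9; minimax = 8.
2 ≠ 8, so there is no saddle point; optimal play is mixed.
Let the inspector play Gate-1 with probability p. Expected payoff against Route-1: 8p + 2(1−p) = 6p + 2; against Route-2: (-3)p + 9(1−p) = −12p + 9.
Setting these equal: 6p + 2 = −12p + 9 ⇒ 18p = 7 ⇒ p = 7/18, and the value is (6)·(7/18) + 2 = 13/3.
For the smuggler: with q = P(Route-1), equating Gate-1's and Gate-2's payoffs gives 11q − 3 = −7q + 9 ⇒ q = 2/3.

11/18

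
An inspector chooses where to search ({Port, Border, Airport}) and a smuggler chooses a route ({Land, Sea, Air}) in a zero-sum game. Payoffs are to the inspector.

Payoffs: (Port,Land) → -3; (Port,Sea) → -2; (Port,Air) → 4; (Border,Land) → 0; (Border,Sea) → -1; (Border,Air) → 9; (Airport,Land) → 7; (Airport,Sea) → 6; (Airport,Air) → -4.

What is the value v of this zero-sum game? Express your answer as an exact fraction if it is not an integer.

5/2

Row minima: Port → -3, Border → -1, Airport → -4; maximin = -1.
Column maxima: Land → 7, Sea → 6, Air → 9; minimax = 6.
-1 ≠ 6, so there is no saddle point; optimal play is mixed.
Port is strictly dominated by Border, so the inspector never plays it.
With Port eliminated, Land is strictly dominated by Sea (it gives the inspector strictly more in every remaining row), so the smuggler never plays it.
On the remaining 2×2 (Border, Airport vs Sea, Air):
Let the inspector play Border with probability p. Expected payoff against Sea: (-1)p + 6(1−p) = −7p + 6; against Air: 9p + (-4)(1−p) = 13p − 4.
Setting these equal: −7p + 6 = 13p − 4 ⇒ −20p = -10 ⇒ p = 1/2, and the value is (-7)·(1/2) + 6 = 5/2.
For the smuggler: with q = P(Sea), equating Border's and Airport's payoffs gives −10q + 9 = 10q − 4 ⇒ q = 13/20.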